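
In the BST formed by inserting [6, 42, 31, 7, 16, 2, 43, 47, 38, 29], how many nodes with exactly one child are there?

Tree built from: [6, 42, 31, 7, 16, 2, 43, 47, 38, 29]
Tree (level-order array): [6, 2, 42, None, None, 31, 43, 7, 38, None, 47, None, 16, None, None, None, None, None, 29]
Rule: These are nodes with exactly 1 non-null child.
Per-node child counts:
  node 6: 2 child(ren)
  node 2: 0 child(ren)
  node 42: 2 child(ren)
  node 31: 2 child(ren)
  node 7: 1 child(ren)
  node 16: 1 child(ren)
  node 29: 0 child(ren)
  node 38: 0 child(ren)
  node 43: 1 child(ren)
  node 47: 0 child(ren)
Matching nodes: [7, 16, 43]
Count of nodes with exactly one child: 3


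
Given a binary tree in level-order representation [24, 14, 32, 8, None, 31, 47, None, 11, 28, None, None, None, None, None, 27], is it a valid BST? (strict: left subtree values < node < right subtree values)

Level-order array: [24, 14, 32, 8, None, 31, 47, None, 11, 28, None, None, None, None, None, 27]
Validate using subtree bounds (lo, hi): at each node, require lo < value < hi,
then recurse left with hi=value and right with lo=value.
Preorder trace (stopping at first violation):
  at node 24 with bounds (-inf, +inf): OK
  at node 14 with bounds (-inf, 24): OK
  at node 8 with bounds (-inf, 14): OK
  at node 11 with bounds (8, 14): OK
  at node 32 with bounds (24, +inf): OK
  at node 31 with bounds (24, 32): OK
  at node 28 with bounds (24, 31): OK
  at node 27 with bounds (24, 28): OK
  at node 47 with bounds (32, +inf): OK
No violation found at any node.
Result: Valid BST


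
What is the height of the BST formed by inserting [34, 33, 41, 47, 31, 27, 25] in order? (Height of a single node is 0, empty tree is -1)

Insertion order: [34, 33, 41, 47, 31, 27, 25]
Tree (level-order array): [34, 33, 41, 31, None, None, 47, 27, None, None, None, 25]
Compute height bottom-up (empty subtree = -1):
  height(25) = 1 + max(-1, -1) = 0
  height(27) = 1 + max(0, -1) = 1
  height(31) = 1 + max(1, -1) = 2
  height(33) = 1 + max(2, -1) = 3
  height(47) = 1 + max(-1, -1) = 0
  height(41) = 1 + max(-1, 0) = 1
  height(34) = 1 + max(3, 1) = 4
Height = 4


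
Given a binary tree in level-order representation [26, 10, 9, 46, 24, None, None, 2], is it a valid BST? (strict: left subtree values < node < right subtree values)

Level-order array: [26, 10, 9, 46, 24, None, None, 2]
Validate using subtree bounds (lo, hi): at each node, require lo < value < hi,
then recurse left with hi=value and right with lo=value.
Preorder trace (stopping at first violation):
  at node 26 with bounds (-inf, +inf): OK
  at node 10 with bounds (-inf, 26): OK
  at node 46 with bounds (-inf, 10): VIOLATION
Node 46 violates its bound: not (-inf < 46 < 10).
Result: Not a valid BST


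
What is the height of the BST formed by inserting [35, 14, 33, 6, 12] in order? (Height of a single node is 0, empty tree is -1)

Insertion order: [35, 14, 33, 6, 12]
Tree (level-order array): [35, 14, None, 6, 33, None, 12]
Compute height bottom-up (empty subtree = -1):
  height(12) = 1 + max(-1, -1) = 0
  height(6) = 1 + max(-1, 0) = 1
  height(33) = 1 + max(-1, -1) = 0
  height(14) = 1 + max(1, 0) = 2
  height(35) = 1 + max(2, -1) = 3
Height = 3


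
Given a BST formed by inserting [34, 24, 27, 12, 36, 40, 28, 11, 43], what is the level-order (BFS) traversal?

Tree insertion order: [34, 24, 27, 12, 36, 40, 28, 11, 43]
Tree (level-order array): [34, 24, 36, 12, 27, None, 40, 11, None, None, 28, None, 43]
BFS from the root, enqueuing left then right child of each popped node:
  queue [34] -> pop 34, enqueue [24, 36], visited so far: [34]
  queue [24, 36] -> pop 24, enqueue [12, 27], visited so far: [34, 24]
  queue [36, 12, 27] -> pop 36, enqueue [40], visited so far: [34, 24, 36]
  queue [12, 27, 40] -> pop 12, enqueue [11], visited so far: [34, 24, 36, 12]
  queue [27, 40, 11] -> pop 27, enqueue [28], visited so far: [34, 24, 36, 12, 27]
  queue [40, 11, 28] -> pop 40, enqueue [43], visited so far: [34, 24, 36, 12, 27, 40]
  queue [11, 28, 43] -> pop 11, enqueue [none], visited so far: [34, 24, 36, 12, 27, 40, 11]
  queue [28, 43] -> pop 28, enqueue [none], visited so far: [34, 24, 36, 12, 27, 40, 11, 28]
  queue [43] -> pop 43, enqueue [none], visited so far: [34, 24, 36, 12, 27, 40, 11, 28, 43]
Result: [34, 24, 36, 12, 27, 40, 11, 28, 43]


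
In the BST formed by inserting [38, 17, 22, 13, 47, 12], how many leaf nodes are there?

Tree built from: [38, 17, 22, 13, 47, 12]
Tree (level-order array): [38, 17, 47, 13, 22, None, None, 12]
Rule: A leaf has 0 children.
Per-node child counts:
  node 38: 2 child(ren)
  node 17: 2 child(ren)
  node 13: 1 child(ren)
  node 12: 0 child(ren)
  node 22: 0 child(ren)
  node 47: 0 child(ren)
Matching nodes: [12, 22, 47]
Count of leaf nodes: 3


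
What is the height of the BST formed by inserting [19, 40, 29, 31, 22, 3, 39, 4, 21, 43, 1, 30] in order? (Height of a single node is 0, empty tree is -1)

Insertion order: [19, 40, 29, 31, 22, 3, 39, 4, 21, 43, 1, 30]
Tree (level-order array): [19, 3, 40, 1, 4, 29, 43, None, None, None, None, 22, 31, None, None, 21, None, 30, 39]
Compute height bottom-up (empty subtree = -1):
  height(1) = 1 + max(-1, -1) = 0
  height(4) = 1 + max(-1, -1) = 0
  height(3) = 1 + max(0, 0) = 1
  height(21) = 1 + max(-1, -1) = 0
  height(22) = 1 + max(0, -1) = 1
  height(30) = 1 + max(-1, -1) = 0
  height(39) = 1 + max(-1, -1) = 0
  height(31) = 1 + max(0, 0) = 1
  height(29) = 1 + max(1, 1) = 2
  height(43) = 1 + max(-1, -1) = 0
  height(40) = 1 + max(2, 0) = 3
  height(19) = 1 + max(1, 3) = 4
Height = 4


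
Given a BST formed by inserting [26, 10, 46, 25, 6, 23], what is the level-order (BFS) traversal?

Tree insertion order: [26, 10, 46, 25, 6, 23]
Tree (level-order array): [26, 10, 46, 6, 25, None, None, None, None, 23]
BFS from the root, enqueuing left then right child of each popped node:
  queue [26] -> pop 26, enqueue [10, 46], visited so far: [26]
  queue [10, 46] -> pop 10, enqueue [6, 25], visited so far: [26, 10]
  queue [46, 6, 25] -> pop 46, enqueue [none], visited so far: [26, 10, 46]
  queue [6, 25] -> pop 6, enqueue [none], visited so far: [26, 10, 46, 6]
  queue [25] -> pop 25, enqueue [23], visited so far: [26, 10, 46, 6, 25]
  queue [23] -> pop 23, enqueue [none], visited so far: [26, 10, 46, 6, 25, 23]
Result: [26, 10, 46, 6, 25, 23]


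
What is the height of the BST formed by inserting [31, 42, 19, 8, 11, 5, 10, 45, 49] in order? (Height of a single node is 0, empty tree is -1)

Insertion order: [31, 42, 19, 8, 11, 5, 10, 45, 49]
Tree (level-order array): [31, 19, 42, 8, None, None, 45, 5, 11, None, 49, None, None, 10]
Compute height bottom-up (empty subtree = -1):
  height(5) = 1 + max(-1, -1) = 0
  height(10) = 1 + max(-1, -1) = 0
  height(11) = 1 + max(0, -1) = 1
  height(8) = 1 + max(0, 1) = 2
  height(19) = 1 + max(2, -1) = 3
  height(49) = 1 + max(-1, -1) = 0
  height(45) = 1 + max(-1, 0) = 1
  height(42) = 1 + max(-1, 1) = 2
  height(31) = 1 + max(3, 2) = 4
Height = 4


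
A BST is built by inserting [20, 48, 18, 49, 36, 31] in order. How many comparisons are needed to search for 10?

Search path for 10: 20 -> 18
Found: False
Comparisons: 2


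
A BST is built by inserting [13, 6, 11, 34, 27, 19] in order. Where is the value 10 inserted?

Starting tree (level order): [13, 6, 34, None, 11, 27, None, None, None, 19]
Insertion path: 13 -> 6 -> 11
Result: insert 10 as left child of 11
Final tree (level order): [13, 6, 34, None, 11, 27, None, 10, None, 19]


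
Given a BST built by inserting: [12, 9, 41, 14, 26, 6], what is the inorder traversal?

Tree insertion order: [12, 9, 41, 14, 26, 6]
Tree (level-order array): [12, 9, 41, 6, None, 14, None, None, None, None, 26]
Inorder traversal: [6, 9, 12, 14, 26, 41]


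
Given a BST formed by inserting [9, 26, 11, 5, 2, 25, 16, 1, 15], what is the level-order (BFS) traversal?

Tree insertion order: [9, 26, 11, 5, 2, 25, 16, 1, 15]
Tree (level-order array): [9, 5, 26, 2, None, 11, None, 1, None, None, 25, None, None, 16, None, 15]
BFS from the root, enqueuing left then right child of each popped node:
  queue [9] -> pop 9, enqueue [5, 26], visited so far: [9]
  queue [5, 26] -> pop 5, enqueue [2], visited so far: [9, 5]
  queue [26, 2] -> pop 26, enqueue [11], visited so far: [9, 5, 26]
  queue [2, 11] -> pop 2, enqueue [1], visited so far: [9, 5, 26, 2]
  queue [11, 1] -> pop 11, enqueue [25], visited so far: [9, 5, 26, 2, 11]
  queue [1, 25] -> pop 1, enqueue [none], visited so far: [9, 5, 26, 2, 11, 1]
  queue [25] -> pop 25, enqueue [16], visited so far: [9, 5, 26, 2, 11, 1, 25]
  queue [16] -> pop 16, enqueue [15], visited so far: [9, 5, 26, 2, 11, 1, 25, 16]
  queue [15] -> pop 15, enqueue [none], visited so far: [9, 5, 26, 2, 11, 1, 25, 16, 15]
Result: [9, 5, 26, 2, 11, 1, 25, 16, 15]


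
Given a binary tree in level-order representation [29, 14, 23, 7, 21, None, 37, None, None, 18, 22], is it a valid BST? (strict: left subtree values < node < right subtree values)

Level-order array: [29, 14, 23, 7, 21, None, 37, None, None, 18, 22]
Validate using subtree bounds (lo, hi): at each node, require lo < value < hi,
then recurse left with hi=value and right with lo=value.
Preorder trace (stopping at first violation):
  at node 29 with bounds (-inf, +inf): OK
  at node 14 with bounds (-inf, 29): OK
  at node 7 with bounds (-inf, 14): OK
  at node 21 with bounds (14, 29): OK
  at node 18 with bounds (14, 21): OK
  at node 22 with bounds (21, 29): OK
  at node 23 with bounds (29, +inf): VIOLATION
Node 23 violates its bound: not (29 < 23 < +inf).
Result: Not a valid BST


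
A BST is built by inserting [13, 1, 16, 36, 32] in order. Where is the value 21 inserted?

Starting tree (level order): [13, 1, 16, None, None, None, 36, 32]
Insertion path: 13 -> 16 -> 36 -> 32
Result: insert 21 as left child of 32
Final tree (level order): [13, 1, 16, None, None, None, 36, 32, None, 21]


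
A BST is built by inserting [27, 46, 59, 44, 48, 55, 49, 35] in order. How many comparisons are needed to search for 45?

Search path for 45: 27 -> 46 -> 44
Found: False
Comparisons: 3


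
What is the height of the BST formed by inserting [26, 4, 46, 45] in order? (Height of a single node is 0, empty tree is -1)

Insertion order: [26, 4, 46, 45]
Tree (level-order array): [26, 4, 46, None, None, 45]
Compute height bottom-up (empty subtree = -1):
  height(4) = 1 + max(-1, -1) = 0
  height(45) = 1 + max(-1, -1) = 0
  height(46) = 1 + max(0, -1) = 1
  height(26) = 1 + max(0, 1) = 2
Height = 2


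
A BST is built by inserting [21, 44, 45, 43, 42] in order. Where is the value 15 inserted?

Starting tree (level order): [21, None, 44, 43, 45, 42]
Insertion path: 21
Result: insert 15 as left child of 21
Final tree (level order): [21, 15, 44, None, None, 43, 45, 42]


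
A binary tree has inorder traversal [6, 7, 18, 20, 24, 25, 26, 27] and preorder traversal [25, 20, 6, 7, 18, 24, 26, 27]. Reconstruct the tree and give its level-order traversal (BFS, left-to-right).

Inorder:  [6, 7, 18, 20, 24, 25, 26, 27]
Preorder: [25, 20, 6, 7, 18, 24, 26, 27]
Algorithm: preorder visits root first, so consume preorder in order;
for each root, split the current inorder slice at that value into
left-subtree inorder and right-subtree inorder, then recurse.
Recursive splits:
  root=25; inorder splits into left=[6, 7, 18, 20, 24], right=[26, 27]
  root=20; inorder splits into left=[6, 7, 18], right=[24]
  root=6; inorder splits into left=[], right=[7, 18]
  root=7; inorder splits into left=[], right=[18]
  root=18; inorder splits into left=[], right=[]
  root=24; inorder splits into left=[], right=[]
  root=26; inorder splits into left=[], right=[27]
  root=27; inorder splits into left=[], right=[]
Reconstructed level-order: [25, 20, 26, 6, 24, 27, 7, 18]


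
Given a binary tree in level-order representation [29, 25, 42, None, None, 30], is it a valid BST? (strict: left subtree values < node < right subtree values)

Level-order array: [29, 25, 42, None, None, 30]
Validate using subtree bounds (lo, hi): at each node, require lo < value < hi,
then recurse left with hi=value and right with lo=value.
Preorder trace (stopping at first violation):
  at node 29 with bounds (-inf, +inf): OK
  at node 25 with bounds (-inf, 29): OK
  at node 42 with bounds (29, +inf): OK
  at node 30 with bounds (29, 42): OK
No violation found at any node.
Result: Valid BST


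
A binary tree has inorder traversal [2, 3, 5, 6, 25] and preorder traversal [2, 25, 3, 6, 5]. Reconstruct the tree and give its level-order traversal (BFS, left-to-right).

Inorder:  [2, 3, 5, 6, 25]
Preorder: [2, 25, 3, 6, 5]
Algorithm: preorder visits root first, so consume preorder in order;
for each root, split the current inorder slice at that value into
left-subtree inorder and right-subtree inorder, then recurse.
Recursive splits:
  root=2; inorder splits into left=[], right=[3, 5, 6, 25]
  root=25; inorder splits into left=[3, 5, 6], right=[]
  root=3; inorder splits into left=[], right=[5, 6]
  root=6; inorder splits into left=[5], right=[]
  root=5; inorder splits into left=[], right=[]
Reconstructed level-order: [2, 25, 3, 6, 5]


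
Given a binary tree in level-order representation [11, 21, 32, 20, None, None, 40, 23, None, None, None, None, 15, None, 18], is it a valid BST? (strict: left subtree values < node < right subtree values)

Level-order array: [11, 21, 32, 20, None, None, 40, 23, None, None, None, None, 15, None, 18]
Validate using subtree bounds (lo, hi): at each node, require lo < value < hi,
then recurse left with hi=value and right with lo=value.
Preorder trace (stopping at first violation):
  at node 11 with bounds (-inf, +inf): OK
  at node 21 with bounds (-inf, 11): VIOLATION
Node 21 violates its bound: not (-inf < 21 < 11).
Result: Not a valid BST


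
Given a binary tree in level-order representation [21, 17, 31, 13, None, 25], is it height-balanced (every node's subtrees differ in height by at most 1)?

Tree (level-order array): [21, 17, 31, 13, None, 25]
Definition: a tree is height-balanced if, at every node, |h(left) - h(right)| <= 1 (empty subtree has height -1).
Bottom-up per-node check:
  node 13: h_left=-1, h_right=-1, diff=0 [OK], height=0
  node 17: h_left=0, h_right=-1, diff=1 [OK], height=1
  node 25: h_left=-1, h_right=-1, diff=0 [OK], height=0
  node 31: h_left=0, h_right=-1, diff=1 [OK], height=1
  node 21: h_left=1, h_right=1, diff=0 [OK], height=2
All nodes satisfy the balance condition.
Result: Balanced


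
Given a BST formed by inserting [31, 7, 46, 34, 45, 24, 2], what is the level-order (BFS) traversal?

Tree insertion order: [31, 7, 46, 34, 45, 24, 2]
Tree (level-order array): [31, 7, 46, 2, 24, 34, None, None, None, None, None, None, 45]
BFS from the root, enqueuing left then right child of each popped node:
  queue [31] -> pop 31, enqueue [7, 46], visited so far: [31]
  queue [7, 46] -> pop 7, enqueue [2, 24], visited so far: [31, 7]
  queue [46, 2, 24] -> pop 46, enqueue [34], visited so far: [31, 7, 46]
  queue [2, 24, 34] -> pop 2, enqueue [none], visited so far: [31, 7, 46, 2]
  queue [24, 34] -> pop 24, enqueue [none], visited so far: [31, 7, 46, 2, 24]
  queue [34] -> pop 34, enqueue [45], visited so far: [31, 7, 46, 2, 24, 34]
  queue [45] -> pop 45, enqueue [none], visited so far: [31, 7, 46, 2, 24, 34, 45]
Result: [31, 7, 46, 2, 24, 34, 45]


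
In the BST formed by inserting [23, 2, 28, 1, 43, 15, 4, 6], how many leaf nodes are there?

Tree built from: [23, 2, 28, 1, 43, 15, 4, 6]
Tree (level-order array): [23, 2, 28, 1, 15, None, 43, None, None, 4, None, None, None, None, 6]
Rule: A leaf has 0 children.
Per-node child counts:
  node 23: 2 child(ren)
  node 2: 2 child(ren)
  node 1: 0 child(ren)
  node 15: 1 child(ren)
  node 4: 1 child(ren)
  node 6: 0 child(ren)
  node 28: 1 child(ren)
  node 43: 0 child(ren)
Matching nodes: [1, 6, 43]
Count of leaf nodes: 3


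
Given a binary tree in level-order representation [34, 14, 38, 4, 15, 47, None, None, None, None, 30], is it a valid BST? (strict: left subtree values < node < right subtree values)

Level-order array: [34, 14, 38, 4, 15, 47, None, None, None, None, 30]
Validate using subtree bounds (lo, hi): at each node, require lo < value < hi,
then recurse left with hi=value and right with lo=value.
Preorder trace (stopping at first violation):
  at node 34 with bounds (-inf, +inf): OK
  at node 14 with bounds (-inf, 34): OK
  at node 4 with bounds (-inf, 14): OK
  at node 15 with bounds (14, 34): OK
  at node 30 with bounds (15, 34): OK
  at node 38 with bounds (34, +inf): OK
  at node 47 with bounds (34, 38): VIOLATION
Node 47 violates its bound: not (34 < 47 < 38).
Result: Not a valid BST


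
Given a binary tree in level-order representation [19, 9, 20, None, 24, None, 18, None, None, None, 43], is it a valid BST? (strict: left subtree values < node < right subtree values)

Level-order array: [19, 9, 20, None, 24, None, 18, None, None, None, 43]
Validate using subtree bounds (lo, hi): at each node, require lo < value < hi,
then recurse left with hi=value and right with lo=value.
Preorder trace (stopping at first violation):
  at node 19 with bounds (-inf, +inf): OK
  at node 9 with bounds (-inf, 19): OK
  at node 24 with bounds (9, 19): VIOLATION
Node 24 violates its bound: not (9 < 24 < 19).
Result: Not a valid BST


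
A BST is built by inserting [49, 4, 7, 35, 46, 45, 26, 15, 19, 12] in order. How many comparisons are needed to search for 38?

Search path for 38: 49 -> 4 -> 7 -> 35 -> 46 -> 45
Found: False
Comparisons: 6


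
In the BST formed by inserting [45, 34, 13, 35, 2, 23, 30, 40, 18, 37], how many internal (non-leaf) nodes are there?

Tree built from: [45, 34, 13, 35, 2, 23, 30, 40, 18, 37]
Tree (level-order array): [45, 34, None, 13, 35, 2, 23, None, 40, None, None, 18, 30, 37]
Rule: An internal node has at least one child.
Per-node child counts:
  node 45: 1 child(ren)
  node 34: 2 child(ren)
  node 13: 2 child(ren)
  node 2: 0 child(ren)
  node 23: 2 child(ren)
  node 18: 0 child(ren)
  node 30: 0 child(ren)
  node 35: 1 child(ren)
  node 40: 1 child(ren)
  node 37: 0 child(ren)
Matching nodes: [45, 34, 13, 23, 35, 40]
Count of internal (non-leaf) nodes: 6


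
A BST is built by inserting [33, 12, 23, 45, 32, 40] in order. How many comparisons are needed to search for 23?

Search path for 23: 33 -> 12 -> 23
Found: True
Comparisons: 3


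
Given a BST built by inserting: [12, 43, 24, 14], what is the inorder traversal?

Tree insertion order: [12, 43, 24, 14]
Tree (level-order array): [12, None, 43, 24, None, 14]
Inorder traversal: [12, 14, 24, 43]


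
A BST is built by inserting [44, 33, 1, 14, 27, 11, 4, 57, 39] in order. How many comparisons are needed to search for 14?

Search path for 14: 44 -> 33 -> 1 -> 14
Found: True
Comparisons: 4


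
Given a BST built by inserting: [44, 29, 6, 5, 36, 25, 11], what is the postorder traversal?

Tree insertion order: [44, 29, 6, 5, 36, 25, 11]
Tree (level-order array): [44, 29, None, 6, 36, 5, 25, None, None, None, None, 11]
Postorder traversal: [5, 11, 25, 6, 36, 29, 44]


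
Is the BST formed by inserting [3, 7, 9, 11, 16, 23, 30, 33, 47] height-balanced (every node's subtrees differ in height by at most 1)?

Tree (level-order array): [3, None, 7, None, 9, None, 11, None, 16, None, 23, None, 30, None, 33, None, 47]
Definition: a tree is height-balanced if, at every node, |h(left) - h(right)| <= 1 (empty subtree has height -1).
Bottom-up per-node check:
  node 47: h_left=-1, h_right=-1, diff=0 [OK], height=0
  node 33: h_left=-1, h_right=0, diff=1 [OK], height=1
  node 30: h_left=-1, h_right=1, diff=2 [FAIL (|-1-1|=2 > 1)], height=2
  node 23: h_left=-1, h_right=2, diff=3 [FAIL (|-1-2|=3 > 1)], height=3
  node 16: h_left=-1, h_right=3, diff=4 [FAIL (|-1-3|=4 > 1)], height=4
  node 11: h_left=-1, h_right=4, diff=5 [FAIL (|-1-4|=5 > 1)], height=5
  node 9: h_left=-1, h_right=5, diff=6 [FAIL (|-1-5|=6 > 1)], height=6
  node 7: h_left=-1, h_right=6, diff=7 [FAIL (|-1-6|=7 > 1)], height=7
  node 3: h_left=-1, h_right=7, diff=8 [FAIL (|-1-7|=8 > 1)], height=8
Node 30 violates the condition: |-1 - 1| = 2 > 1.
Result: Not balanced


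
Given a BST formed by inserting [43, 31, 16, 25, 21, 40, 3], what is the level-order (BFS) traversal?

Tree insertion order: [43, 31, 16, 25, 21, 40, 3]
Tree (level-order array): [43, 31, None, 16, 40, 3, 25, None, None, None, None, 21]
BFS from the root, enqueuing left then right child of each popped node:
  queue [43] -> pop 43, enqueue [31], visited so far: [43]
  queue [31] -> pop 31, enqueue [16, 40], visited so far: [43, 31]
  queue [16, 40] -> pop 16, enqueue [3, 25], visited so far: [43, 31, 16]
  queue [40, 3, 25] -> pop 40, enqueue [none], visited so far: [43, 31, 16, 40]
  queue [3, 25] -> pop 3, enqueue [none], visited so far: [43, 31, 16, 40, 3]
  queue [25] -> pop 25, enqueue [21], visited so far: [43, 31, 16, 40, 3, 25]
  queue [21] -> pop 21, enqueue [none], visited so far: [43, 31, 16, 40, 3, 25, 21]
Result: [43, 31, 16, 40, 3, 25, 21]


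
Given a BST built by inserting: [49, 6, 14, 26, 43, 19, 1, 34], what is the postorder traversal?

Tree insertion order: [49, 6, 14, 26, 43, 19, 1, 34]
Tree (level-order array): [49, 6, None, 1, 14, None, None, None, 26, 19, 43, None, None, 34]
Postorder traversal: [1, 19, 34, 43, 26, 14, 6, 49]


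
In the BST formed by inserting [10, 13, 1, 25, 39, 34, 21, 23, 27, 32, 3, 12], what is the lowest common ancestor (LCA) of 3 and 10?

Tree insertion order: [10, 13, 1, 25, 39, 34, 21, 23, 27, 32, 3, 12]
Tree (level-order array): [10, 1, 13, None, 3, 12, 25, None, None, None, None, 21, 39, None, 23, 34, None, None, None, 27, None, None, 32]
In a BST, the LCA of p=3, q=10 is the first node v on the
root-to-leaf path with p <= v <= q (go left if both < v, right if both > v).
Walk from root:
  at 10: 3 <= 10 <= 10, this is the LCA
LCA = 10


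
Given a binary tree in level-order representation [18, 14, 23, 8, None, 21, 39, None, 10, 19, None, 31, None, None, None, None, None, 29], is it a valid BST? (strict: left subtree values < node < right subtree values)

Level-order array: [18, 14, 23, 8, None, 21, 39, None, 10, 19, None, 31, None, None, None, None, None, 29]
Validate using subtree bounds (lo, hi): at each node, require lo < value < hi,
then recurse left with hi=value and right with lo=value.
Preorder trace (stopping at first violation):
  at node 18 with bounds (-inf, +inf): OK
  at node 14 with bounds (-inf, 18): OK
  at node 8 with bounds (-inf, 14): OK
  at node 10 with bounds (8, 14): OK
  at node 23 with bounds (18, +inf): OK
  at node 21 with bounds (18, 23): OK
  at node 19 with bounds (18, 21): OK
  at node 39 with bounds (23, +inf): OK
  at node 31 with bounds (23, 39): OK
  at node 29 with bounds (23, 31): OK
No violation found at any node.
Result: Valid BST


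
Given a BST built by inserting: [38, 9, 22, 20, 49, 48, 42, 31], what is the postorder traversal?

Tree insertion order: [38, 9, 22, 20, 49, 48, 42, 31]
Tree (level-order array): [38, 9, 49, None, 22, 48, None, 20, 31, 42]
Postorder traversal: [20, 31, 22, 9, 42, 48, 49, 38]


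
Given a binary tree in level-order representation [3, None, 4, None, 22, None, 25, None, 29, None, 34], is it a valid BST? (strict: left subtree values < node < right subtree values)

Level-order array: [3, None, 4, None, 22, None, 25, None, 29, None, 34]
Validate using subtree bounds (lo, hi): at each node, require lo < value < hi,
then recurse left with hi=value and right with lo=value.
Preorder trace (stopping at first violation):
  at node 3 with bounds (-inf, +inf): OK
  at node 4 with bounds (3, +inf): OK
  at node 22 with bounds (4, +inf): OK
  at node 25 with bounds (22, +inf): OK
  at node 29 with bounds (25, +inf): OK
  at node 34 with bounds (29, +inf): OK
No violation found at any node.
Result: Valid BST


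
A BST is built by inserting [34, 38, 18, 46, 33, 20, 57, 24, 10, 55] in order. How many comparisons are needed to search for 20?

Search path for 20: 34 -> 18 -> 33 -> 20
Found: True
Comparisons: 4


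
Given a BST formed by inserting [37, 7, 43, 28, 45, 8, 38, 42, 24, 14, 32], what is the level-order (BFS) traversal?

Tree insertion order: [37, 7, 43, 28, 45, 8, 38, 42, 24, 14, 32]
Tree (level-order array): [37, 7, 43, None, 28, 38, 45, 8, 32, None, 42, None, None, None, 24, None, None, None, None, 14]
BFS from the root, enqueuing left then right child of each popped node:
  queue [37] -> pop 37, enqueue [7, 43], visited so far: [37]
  queue [7, 43] -> pop 7, enqueue [28], visited so far: [37, 7]
  queue [43, 28] -> pop 43, enqueue [38, 45], visited so far: [37, 7, 43]
  queue [28, 38, 45] -> pop 28, enqueue [8, 32], visited so far: [37, 7, 43, 28]
  queue [38, 45, 8, 32] -> pop 38, enqueue [42], visited so far: [37, 7, 43, 28, 38]
  queue [45, 8, 32, 42] -> pop 45, enqueue [none], visited so far: [37, 7, 43, 28, 38, 45]
  queue [8, 32, 42] -> pop 8, enqueue [24], visited so far: [37, 7, 43, 28, 38, 45, 8]
  queue [32, 42, 24] -> pop 32, enqueue [none], visited so far: [37, 7, 43, 28, 38, 45, 8, 32]
  queue [42, 24] -> pop 42, enqueue [none], visited so far: [37, 7, 43, 28, 38, 45, 8, 32, 42]
  queue [24] -> pop 24, enqueue [14], visited so far: [37, 7, 43, 28, 38, 45, 8, 32, 42, 24]
  queue [14] -> pop 14, enqueue [none], visited so far: [37, 7, 43, 28, 38, 45, 8, 32, 42, 24, 14]
Result: [37, 7, 43, 28, 38, 45, 8, 32, 42, 24, 14]


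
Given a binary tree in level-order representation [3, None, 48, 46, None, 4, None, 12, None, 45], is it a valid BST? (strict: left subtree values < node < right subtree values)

Level-order array: [3, None, 48, 46, None, 4, None, 12, None, 45]
Validate using subtree bounds (lo, hi): at each node, require lo < value < hi,
then recurse left with hi=value and right with lo=value.
Preorder trace (stopping at first violation):
  at node 3 with bounds (-inf, +inf): OK
  at node 48 with bounds (3, +inf): OK
  at node 46 with bounds (3, 48): OK
  at node 4 with bounds (3, 46): OK
  at node 12 with bounds (3, 4): VIOLATION
Node 12 violates its bound: not (3 < 12 < 4).
Result: Not a valid BST


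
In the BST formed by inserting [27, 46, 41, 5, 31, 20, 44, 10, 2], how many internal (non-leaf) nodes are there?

Tree built from: [27, 46, 41, 5, 31, 20, 44, 10, 2]
Tree (level-order array): [27, 5, 46, 2, 20, 41, None, None, None, 10, None, 31, 44]
Rule: An internal node has at least one child.
Per-node child counts:
  node 27: 2 child(ren)
  node 5: 2 child(ren)
  node 2: 0 child(ren)
  node 20: 1 child(ren)
  node 10: 0 child(ren)
  node 46: 1 child(ren)
  node 41: 2 child(ren)
  node 31: 0 child(ren)
  node 44: 0 child(ren)
Matching nodes: [27, 5, 20, 46, 41]
Count of internal (non-leaf) nodes: 5


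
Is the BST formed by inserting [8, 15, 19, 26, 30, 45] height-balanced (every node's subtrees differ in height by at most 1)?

Tree (level-order array): [8, None, 15, None, 19, None, 26, None, 30, None, 45]
Definition: a tree is height-balanced if, at every node, |h(left) - h(right)| <= 1 (empty subtree has height -1).
Bottom-up per-node check:
  node 45: h_left=-1, h_right=-1, diff=0 [OK], height=0
  node 30: h_left=-1, h_right=0, diff=1 [OK], height=1
  node 26: h_left=-1, h_right=1, diff=2 [FAIL (|-1-1|=2 > 1)], height=2
  node 19: h_left=-1, h_right=2, diff=3 [FAIL (|-1-2|=3 > 1)], height=3
  node 15: h_left=-1, h_right=3, diff=4 [FAIL (|-1-3|=4 > 1)], height=4
  node 8: h_left=-1, h_right=4, diff=5 [FAIL (|-1-4|=5 > 1)], height=5
Node 26 violates the condition: |-1 - 1| = 2 > 1.
Result: Not balanced


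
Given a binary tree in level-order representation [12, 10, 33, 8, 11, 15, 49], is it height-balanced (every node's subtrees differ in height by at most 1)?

Tree (level-order array): [12, 10, 33, 8, 11, 15, 49]
Definition: a tree is height-balanced if, at every node, |h(left) - h(right)| <= 1 (empty subtree has height -1).
Bottom-up per-node check:
  node 8: h_left=-1, h_right=-1, diff=0 [OK], height=0
  node 11: h_left=-1, h_right=-1, diff=0 [OK], height=0
  node 10: h_left=0, h_right=0, diff=0 [OK], height=1
  node 15: h_left=-1, h_right=-1, diff=0 [OK], height=0
  node 49: h_left=-1, h_right=-1, diff=0 [OK], height=0
  node 33: h_left=0, h_right=0, diff=0 [OK], height=1
  node 12: h_left=1, h_right=1, diff=0 [OK], height=2
All nodes satisfy the balance condition.
Result: Balanced


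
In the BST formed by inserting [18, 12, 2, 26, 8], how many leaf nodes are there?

Tree built from: [18, 12, 2, 26, 8]
Tree (level-order array): [18, 12, 26, 2, None, None, None, None, 8]
Rule: A leaf has 0 children.
Per-node child counts:
  node 18: 2 child(ren)
  node 12: 1 child(ren)
  node 2: 1 child(ren)
  node 8: 0 child(ren)
  node 26: 0 child(ren)
Matching nodes: [8, 26]
Count of leaf nodes: 2


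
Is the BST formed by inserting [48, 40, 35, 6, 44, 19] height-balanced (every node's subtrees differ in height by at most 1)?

Tree (level-order array): [48, 40, None, 35, 44, 6, None, None, None, None, 19]
Definition: a tree is height-balanced if, at every node, |h(left) - h(right)| <= 1 (empty subtree has height -1).
Bottom-up per-node check:
  node 19: h_left=-1, h_right=-1, diff=0 [OK], height=0
  node 6: h_left=-1, h_right=0, diff=1 [OK], height=1
  node 35: h_left=1, h_right=-1, diff=2 [FAIL (|1--1|=2 > 1)], height=2
  node 44: h_left=-1, h_right=-1, diff=0 [OK], height=0
  node 40: h_left=2, h_right=0, diff=2 [FAIL (|2-0|=2 > 1)], height=3
  node 48: h_left=3, h_right=-1, diff=4 [FAIL (|3--1|=4 > 1)], height=4
Node 35 violates the condition: |1 - -1| = 2 > 1.
Result: Not balanced


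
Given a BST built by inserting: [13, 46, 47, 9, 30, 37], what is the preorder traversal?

Tree insertion order: [13, 46, 47, 9, 30, 37]
Tree (level-order array): [13, 9, 46, None, None, 30, 47, None, 37]
Preorder traversal: [13, 9, 46, 30, 37, 47]


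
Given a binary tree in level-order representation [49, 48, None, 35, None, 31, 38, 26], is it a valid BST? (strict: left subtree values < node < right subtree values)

Level-order array: [49, 48, None, 35, None, 31, 38, 26]
Validate using subtree bounds (lo, hi): at each node, require lo < value < hi,
then recurse left with hi=value and right with lo=value.
Preorder trace (stopping at first violation):
  at node 49 with bounds (-inf, +inf): OK
  at node 48 with bounds (-inf, 49): OK
  at node 35 with bounds (-inf, 48): OK
  at node 31 with bounds (-inf, 35): OK
  at node 26 with bounds (-inf, 31): OK
  at node 38 with bounds (35, 48): OK
No violation found at any node.
Result: Valid BST


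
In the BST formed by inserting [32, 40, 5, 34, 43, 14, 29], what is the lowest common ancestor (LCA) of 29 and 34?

Tree insertion order: [32, 40, 5, 34, 43, 14, 29]
Tree (level-order array): [32, 5, 40, None, 14, 34, 43, None, 29]
In a BST, the LCA of p=29, q=34 is the first node v on the
root-to-leaf path with p <= v <= q (go left if both < v, right if both > v).
Walk from root:
  at 32: 29 <= 32 <= 34, this is the LCA
LCA = 32


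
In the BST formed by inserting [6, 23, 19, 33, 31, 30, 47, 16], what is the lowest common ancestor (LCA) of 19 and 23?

Tree insertion order: [6, 23, 19, 33, 31, 30, 47, 16]
Tree (level-order array): [6, None, 23, 19, 33, 16, None, 31, 47, None, None, 30]
In a BST, the LCA of p=19, q=23 is the first node v on the
root-to-leaf path with p <= v <= q (go left if both < v, right if both > v).
Walk from root:
  at 6: both 19 and 23 > 6, go right
  at 23: 19 <= 23 <= 23, this is the LCA
LCA = 23


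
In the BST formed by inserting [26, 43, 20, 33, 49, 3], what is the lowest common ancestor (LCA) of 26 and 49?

Tree insertion order: [26, 43, 20, 33, 49, 3]
Tree (level-order array): [26, 20, 43, 3, None, 33, 49]
In a BST, the LCA of p=26, q=49 is the first node v on the
root-to-leaf path with p <= v <= q (go left if both < v, right if both > v).
Walk from root:
  at 26: 26 <= 26 <= 49, this is the LCA
LCA = 26


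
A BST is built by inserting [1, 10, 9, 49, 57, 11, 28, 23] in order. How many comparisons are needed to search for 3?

Search path for 3: 1 -> 10 -> 9
Found: False
Comparisons: 3


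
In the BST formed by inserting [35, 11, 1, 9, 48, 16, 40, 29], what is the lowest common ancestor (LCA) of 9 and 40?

Tree insertion order: [35, 11, 1, 9, 48, 16, 40, 29]
Tree (level-order array): [35, 11, 48, 1, 16, 40, None, None, 9, None, 29]
In a BST, the LCA of p=9, q=40 is the first node v on the
root-to-leaf path with p <= v <= q (go left if both < v, right if both > v).
Walk from root:
  at 35: 9 <= 35 <= 40, this is the LCA
LCA = 35


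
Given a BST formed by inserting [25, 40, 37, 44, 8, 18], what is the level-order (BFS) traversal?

Tree insertion order: [25, 40, 37, 44, 8, 18]
Tree (level-order array): [25, 8, 40, None, 18, 37, 44]
BFS from the root, enqueuing left then right child of each popped node:
  queue [25] -> pop 25, enqueue [8, 40], visited so far: [25]
  queue [8, 40] -> pop 8, enqueue [18], visited so far: [25, 8]
  queue [40, 18] -> pop 40, enqueue [37, 44], visited so far: [25, 8, 40]
  queue [18, 37, 44] -> pop 18, enqueue [none], visited so far: [25, 8, 40, 18]
  queue [37, 44] -> pop 37, enqueue [none], visited so far: [25, 8, 40, 18, 37]
  queue [44] -> pop 44, enqueue [none], visited so far: [25, 8, 40, 18, 37, 44]
Result: [25, 8, 40, 18, 37, 44]


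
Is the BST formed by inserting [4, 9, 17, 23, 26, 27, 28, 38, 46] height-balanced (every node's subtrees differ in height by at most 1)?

Tree (level-order array): [4, None, 9, None, 17, None, 23, None, 26, None, 27, None, 28, None, 38, None, 46]
Definition: a tree is height-balanced if, at every node, |h(left) - h(right)| <= 1 (empty subtree has height -1).
Bottom-up per-node check:
  node 46: h_left=-1, h_right=-1, diff=0 [OK], height=0
  node 38: h_left=-1, h_right=0, diff=1 [OK], height=1
  node 28: h_left=-1, h_right=1, diff=2 [FAIL (|-1-1|=2 > 1)], height=2
  node 27: h_left=-1, h_right=2, diff=3 [FAIL (|-1-2|=3 > 1)], height=3
  node 26: h_left=-1, h_right=3, diff=4 [FAIL (|-1-3|=4 > 1)], height=4
  node 23: h_left=-1, h_right=4, diff=5 [FAIL (|-1-4|=5 > 1)], height=5
  node 17: h_left=-1, h_right=5, diff=6 [FAIL (|-1-5|=6 > 1)], height=6
  node 9: h_left=-1, h_right=6, diff=7 [FAIL (|-1-6|=7 > 1)], height=7
  node 4: h_left=-1, h_right=7, diff=8 [FAIL (|-1-7|=8 > 1)], height=8
Node 28 violates the condition: |-1 - 1| = 2 > 1.
Result: Not balanced


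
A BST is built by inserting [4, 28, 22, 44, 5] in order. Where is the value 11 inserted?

Starting tree (level order): [4, None, 28, 22, 44, 5]
Insertion path: 4 -> 28 -> 22 -> 5
Result: insert 11 as right child of 5
Final tree (level order): [4, None, 28, 22, 44, 5, None, None, None, None, 11]


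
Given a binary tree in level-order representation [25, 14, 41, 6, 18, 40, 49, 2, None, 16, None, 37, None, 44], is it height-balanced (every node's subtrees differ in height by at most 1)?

Tree (level-order array): [25, 14, 41, 6, 18, 40, 49, 2, None, 16, None, 37, None, 44]
Definition: a tree is height-balanced if, at every node, |h(left) - h(right)| <= 1 (empty subtree has height -1).
Bottom-up per-node check:
  node 2: h_left=-1, h_right=-1, diff=0 [OK], height=0
  node 6: h_left=0, h_right=-1, diff=1 [OK], height=1
  node 16: h_left=-1, h_right=-1, diff=0 [OK], height=0
  node 18: h_left=0, h_right=-1, diff=1 [OK], height=1
  node 14: h_left=1, h_right=1, diff=0 [OK], height=2
  node 37: h_left=-1, h_right=-1, diff=0 [OK], height=0
  node 40: h_left=0, h_right=-1, diff=1 [OK], height=1
  node 44: h_left=-1, h_right=-1, diff=0 [OK], height=0
  node 49: h_left=0, h_right=-1, diff=1 [OK], height=1
  node 41: h_left=1, h_right=1, diff=0 [OK], height=2
  node 25: h_left=2, h_right=2, diff=0 [OK], height=3
All nodes satisfy the balance condition.
Result: Balanced


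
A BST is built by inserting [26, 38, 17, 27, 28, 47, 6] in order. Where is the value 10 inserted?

Starting tree (level order): [26, 17, 38, 6, None, 27, 47, None, None, None, 28]
Insertion path: 26 -> 17 -> 6
Result: insert 10 as right child of 6
Final tree (level order): [26, 17, 38, 6, None, 27, 47, None, 10, None, 28]


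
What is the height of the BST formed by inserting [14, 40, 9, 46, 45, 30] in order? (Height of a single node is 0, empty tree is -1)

Insertion order: [14, 40, 9, 46, 45, 30]
Tree (level-order array): [14, 9, 40, None, None, 30, 46, None, None, 45]
Compute height bottom-up (empty subtree = -1):
  height(9) = 1 + max(-1, -1) = 0
  height(30) = 1 + max(-1, -1) = 0
  height(45) = 1 + max(-1, -1) = 0
  height(46) = 1 + max(0, -1) = 1
  height(40) = 1 + max(0, 1) = 2
  height(14) = 1 + max(0, 2) = 3
Height = 3


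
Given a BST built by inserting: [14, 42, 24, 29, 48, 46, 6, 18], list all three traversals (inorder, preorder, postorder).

Tree insertion order: [14, 42, 24, 29, 48, 46, 6, 18]
Tree (level-order array): [14, 6, 42, None, None, 24, 48, 18, 29, 46]
Inorder (L, root, R): [6, 14, 18, 24, 29, 42, 46, 48]
Preorder (root, L, R): [14, 6, 42, 24, 18, 29, 48, 46]
Postorder (L, R, root): [6, 18, 29, 24, 46, 48, 42, 14]


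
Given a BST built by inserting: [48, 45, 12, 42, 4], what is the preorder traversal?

Tree insertion order: [48, 45, 12, 42, 4]
Tree (level-order array): [48, 45, None, 12, None, 4, 42]
Preorder traversal: [48, 45, 12, 4, 42]


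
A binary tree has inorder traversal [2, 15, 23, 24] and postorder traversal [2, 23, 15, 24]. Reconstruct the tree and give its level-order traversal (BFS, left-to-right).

Inorder:   [2, 15, 23, 24]
Postorder: [2, 23, 15, 24]
Algorithm: postorder visits root last, so walk postorder right-to-left;
each value is the root of the current inorder slice — split it at that
value, recurse on the right subtree first, then the left.
Recursive splits:
  root=24; inorder splits into left=[2, 15, 23], right=[]
  root=15; inorder splits into left=[2], right=[23]
  root=23; inorder splits into left=[], right=[]
  root=2; inorder splits into left=[], right=[]
Reconstructed level-order: [24, 15, 2, 23]


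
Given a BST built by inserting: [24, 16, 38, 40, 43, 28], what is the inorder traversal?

Tree insertion order: [24, 16, 38, 40, 43, 28]
Tree (level-order array): [24, 16, 38, None, None, 28, 40, None, None, None, 43]
Inorder traversal: [16, 24, 28, 38, 40, 43]


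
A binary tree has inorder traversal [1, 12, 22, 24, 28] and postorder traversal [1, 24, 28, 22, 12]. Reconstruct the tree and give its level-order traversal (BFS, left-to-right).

Inorder:   [1, 12, 22, 24, 28]
Postorder: [1, 24, 28, 22, 12]
Algorithm: postorder visits root last, so walk postorder right-to-left;
each value is the root of the current inorder slice — split it at that
value, recurse on the right subtree first, then the left.
Recursive splits:
  root=12; inorder splits into left=[1], right=[22, 24, 28]
  root=22; inorder splits into left=[], right=[24, 28]
  root=28; inorder splits into left=[24], right=[]
  root=24; inorder splits into left=[], right=[]
  root=1; inorder splits into left=[], right=[]
Reconstructed level-order: [12, 1, 22, 28, 24]


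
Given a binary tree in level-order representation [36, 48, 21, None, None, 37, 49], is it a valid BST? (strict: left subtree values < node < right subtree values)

Level-order array: [36, 48, 21, None, None, 37, 49]
Validate using subtree bounds (lo, hi): at each node, require lo < value < hi,
then recurse left with hi=value and right with lo=value.
Preorder trace (stopping at first violation):
  at node 36 with bounds (-inf, +inf): OK
  at node 48 with bounds (-inf, 36): VIOLATION
Node 48 violates its bound: not (-inf < 48 < 36).
Result: Not a valid BST


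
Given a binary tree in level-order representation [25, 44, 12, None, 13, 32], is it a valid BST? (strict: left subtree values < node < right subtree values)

Level-order array: [25, 44, 12, None, 13, 32]
Validate using subtree bounds (lo, hi): at each node, require lo < value < hi,
then recurse left with hi=value and right with lo=value.
Preorder trace (stopping at first violation):
  at node 25 with bounds (-inf, +inf): OK
  at node 44 with bounds (-inf, 25): VIOLATION
Node 44 violates its bound: not (-inf < 44 < 25).
Result: Not a valid BST


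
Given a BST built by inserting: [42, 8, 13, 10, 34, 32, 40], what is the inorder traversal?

Tree insertion order: [42, 8, 13, 10, 34, 32, 40]
Tree (level-order array): [42, 8, None, None, 13, 10, 34, None, None, 32, 40]
Inorder traversal: [8, 10, 13, 32, 34, 40, 42]
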